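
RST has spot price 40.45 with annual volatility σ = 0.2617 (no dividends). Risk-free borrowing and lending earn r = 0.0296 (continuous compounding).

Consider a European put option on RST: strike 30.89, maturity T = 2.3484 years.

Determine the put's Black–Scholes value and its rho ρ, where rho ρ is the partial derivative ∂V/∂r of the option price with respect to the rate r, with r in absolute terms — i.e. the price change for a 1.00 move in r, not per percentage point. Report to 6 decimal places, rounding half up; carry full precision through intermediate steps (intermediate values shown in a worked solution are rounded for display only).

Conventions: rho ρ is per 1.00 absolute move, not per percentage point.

σ√T = 0.2617·√2.3484 = 0.401042
d₁ = (ln(S/K) + (r+σ²/2)T) / (σ√T) = (ln(40.45/30.89) + (0.0296+0.2617²/2)·2.3484) / 0.401042 = (0.269634 + 0.149930) / 0.401042 = 1.046185
d₂ = d₁ − σ√T = 1.046185 − 0.401042 = 0.645143
e^{−rT} = 0.932848
N(−d₁) = 0.147738,  N(−d₂) = 0.259417
Put price V = K·e^{−rT}·N(−d₂) − S·N(−d₁) = 7.475284 − 5.975993 = 1.499291
ρ = −K·T·e^{−rT}·N(−d₂) = -17.554957

price = 1.499291
ρ = -17.554957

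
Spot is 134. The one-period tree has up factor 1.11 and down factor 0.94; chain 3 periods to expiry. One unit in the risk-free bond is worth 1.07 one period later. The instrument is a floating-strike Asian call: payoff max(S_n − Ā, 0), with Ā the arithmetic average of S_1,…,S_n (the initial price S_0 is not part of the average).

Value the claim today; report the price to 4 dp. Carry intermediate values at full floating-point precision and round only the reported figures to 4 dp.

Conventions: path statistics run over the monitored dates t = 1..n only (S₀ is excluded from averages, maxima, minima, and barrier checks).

With p* = (R−d)/(u−d) = 0.7647, sum probability × payoff across the paths and divide by R^3.
Enumerate all 2^3 = 8 price paths (U = up ×1.11, D = down ×0.94); each path with k up-moves has probability p*^k·(1−p*)^(3−k).
DDD: Ā=118.5536, payoff=0.0000, prob=0.013027
UDD: Ā=139.9941, payoff=0.0000, prob=0.042337
DUD: Ā=132.4008, payoff=0.0000, prob=0.042337
UUD: Ā=156.3456, payoff=0.0000, prob=0.137594
DDU: Ā=125.2630, payoff=6.1636, prob=0.042337
UDU: Ā=147.9170, payoff=7.2783, prob=0.137594
DUU: Ā=140.3236, payoff=14.8717, prob=0.137594
UUU: Ā=165.7013, payoff=17.5612, prob=0.447181
Price = Σ prob·payoff / R^3 = 11.161711 / 1.225043 = 9.1113

price = 9.1113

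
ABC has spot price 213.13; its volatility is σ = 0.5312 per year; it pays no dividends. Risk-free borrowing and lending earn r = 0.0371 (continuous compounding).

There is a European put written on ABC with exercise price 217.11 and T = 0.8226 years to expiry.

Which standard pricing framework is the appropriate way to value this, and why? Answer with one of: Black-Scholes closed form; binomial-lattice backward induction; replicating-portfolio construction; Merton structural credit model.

Key observation: with ABC following a GBM at constant σ and r, the European put struck at 217.11 prices in closed form — nothing here needs a stepwise model or a balance sheet.

framework: Black-Scholes closed form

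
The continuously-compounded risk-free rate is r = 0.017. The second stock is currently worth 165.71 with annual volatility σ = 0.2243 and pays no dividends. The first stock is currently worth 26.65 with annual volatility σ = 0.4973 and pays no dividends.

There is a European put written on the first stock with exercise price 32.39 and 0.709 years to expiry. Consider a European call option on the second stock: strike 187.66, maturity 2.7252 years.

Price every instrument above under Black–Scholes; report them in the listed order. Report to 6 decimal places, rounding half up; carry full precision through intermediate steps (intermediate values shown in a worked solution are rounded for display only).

price(the first stock put K=32.39) = 7.988397
price(the second stock call K=187.66) = 19.154504

[the first stock put K=32.39]
σ√T = 0.4973·√0.709 = 0.418737
d₁ = (ln(S/K) + (r+σ²/2)T) / (σ√T) = (ln(26.65/32.39) + (0.017+0.4973²/2)·0.709) / 0.418737 = (-0.195061 + 0.099723) / 0.418737 = -0.227678
d₂ = d₁ − σ√T = -0.227678 − 0.418737 = -0.646415
e^{−rT} = 0.988019
N(−d₁) = 0.590052,  N(−d₂) = 0.740995
price = K·e^{−rT}·N(−d₂) − S·N(−d₁) = 23.713272 − 15.724875 = 7.988397
[the second stock call K=187.66]
σ√T = 0.2243·√2.7252 = 0.370278
d₁ = (ln(S/K) + (r+σ²/2)T) / (σ√T) = (ln(165.71/187.66) + (0.017+0.2243²/2)·2.7252) / 0.370278 = (-0.124393 + 0.114881) / 0.370278 = -0.025686
d₂ = d₁ − σ√T = -0.025686 − 0.370278 = -0.395965
e^{−rT} = 0.954728
N(d₁) = 0.489754,  N(d₂) = 0.346066
price = S·N(d₁) − K·e^{−rT}·N(d₂) = 81.157101 − 62.002597 = 19.154504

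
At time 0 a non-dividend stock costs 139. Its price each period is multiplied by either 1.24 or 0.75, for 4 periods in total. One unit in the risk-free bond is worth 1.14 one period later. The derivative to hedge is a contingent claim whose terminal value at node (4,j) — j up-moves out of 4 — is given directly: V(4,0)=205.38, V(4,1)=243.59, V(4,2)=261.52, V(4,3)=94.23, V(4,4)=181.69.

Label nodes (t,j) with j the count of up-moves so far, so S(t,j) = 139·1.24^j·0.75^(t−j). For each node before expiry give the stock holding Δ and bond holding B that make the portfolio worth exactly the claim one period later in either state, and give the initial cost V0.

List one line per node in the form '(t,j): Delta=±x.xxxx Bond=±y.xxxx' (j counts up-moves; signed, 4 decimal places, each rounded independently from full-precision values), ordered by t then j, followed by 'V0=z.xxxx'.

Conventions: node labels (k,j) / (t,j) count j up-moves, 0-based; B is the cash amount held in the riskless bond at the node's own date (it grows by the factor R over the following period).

The replicating-portfolio and risk-neutral prices coincide; use p* = (1.14−0.75)/(1.24−0.75) = 0.7959 for the latter.
Payoffs at expiry: V(4,0)=205.3800, V(4,1)=243.5900, V(4,2)=261.5200, V(4,3)=94.2300, V(4,4)=181.6900
(3,0): S=58.6406. Δ = (V_up−V_dn)/(S_up−S_dn) = (243.5900−205.3800)/(72.7144−43.9805) = 1.3298. V = [p*·243.5900 + (1−p*)·205.3800]/1.14 = 206.8351. B = V − Δ·S = 128.8555.
(3,1): S=96.9525. Δ = (V_up−V_dn)/(S_up−S_dn) = (261.5200−243.5900)/(120.2211−72.7144) = 0.3774. V = [p*·261.5200 + (1−p*)·243.5900]/1.14 = 226.1937. B = V − Δ·S = 189.6019.
(3,2): S=160.2948. Δ = (V_up−V_dn)/(S_up−S_dn) = (94.2300−261.5200)/(198.7656−120.2211) = -2.1299. V = [p*·94.2300 + (1−p*)·261.5200]/1.14 = 112.6060. B = V − Δ·S = 454.0141.
(3,3): S=265.0207. Δ = (V_up−V_dn)/(S_up−S_dn) = (181.6900−94.2300)/(328.6257−198.7656) = 0.6735. V = [p*·181.6900 + (1−p*)·94.2300]/1.14 = 143.7202. B = V − Δ·S = -34.7696.
(2,0): S=78.1875. Δ = (V_up−V_dn)/(S_up−S_dn) = (226.1937−206.8351)/(96.9525−58.6406) = 0.5053. V = [p*·226.1937 + (1−p*)·206.8351]/1.14 = 194.9500. B = V − Δ·S = 155.4427.
(2,1): S=129.2700. Δ = (V_up−V_dn)/(S_up−S_dn) = (112.6060−226.1937)/(160.2948−96.9525) = -1.7932. V = [p*·112.6060 + (1−p*)·226.1937]/1.14 = 119.1115. B = V − Δ·S = 350.9232.
(2,2): S=213.7264. Δ = (V_up−V_dn)/(S_up−S_dn) = (143.7202−112.6060)/(265.0207−160.2948) = 0.2971. V = [p*·143.7202 + (1−p*)·112.6060]/1.14 = 120.5003. B = V − Δ·S = 57.0019.
(1,0): S=104.2500. Δ = (V_up−V_dn)/(S_up−S_dn) = (119.1115−194.9500)/(129.2700−78.1875) = -1.4846. V = [p*·119.1115 + (1−p*)·194.9500]/1.14 = 118.0603. B = V − Δ·S = 272.8326.
(1,1): S=172.3600. Δ = (V_up−V_dn)/(S_up−S_dn) = (120.5003−119.1115)/(213.7264−129.2700) = 0.0164. V = [p*·120.5003 + (1−p*)·119.1115]/1.14 = 105.4534. B = V − Δ·S = 102.6192.
(0,0): S=139.0000. Δ = (V_up−V_dn)/(S_up−S_dn) = (105.4534−118.0603)/(172.3600−104.2500) = -0.1851. V = [p*·105.4534 + (1−p*)·118.0603]/1.14 = 94.7599. B = V − Δ·S = 120.4883.
Verification: the root portfolio costs Δ(0,0)·S0 + B(0,0) = 94.7599, matching V0.

(0,0): Delta=-0.1851 Bond=120.4883
(1,0): Delta=-1.4846 Bond=272.8326
(1,1): Delta=0.0164 Bond=102.6192
(2,0): Delta=0.5053 Bond=155.4427
(2,1): Delta=-1.7932 Bond=350.9232
(2,2): Delta=0.2971 Bond=57.0019
(3,0): Delta=1.3298 Bond=128.8555
(3,1): Delta=0.3774 Bond=189.6019
(3,2): Delta=-2.1299 Bond=454.0141
(3,3): Delta=0.6735 Bond=-34.7696
V0=94.7599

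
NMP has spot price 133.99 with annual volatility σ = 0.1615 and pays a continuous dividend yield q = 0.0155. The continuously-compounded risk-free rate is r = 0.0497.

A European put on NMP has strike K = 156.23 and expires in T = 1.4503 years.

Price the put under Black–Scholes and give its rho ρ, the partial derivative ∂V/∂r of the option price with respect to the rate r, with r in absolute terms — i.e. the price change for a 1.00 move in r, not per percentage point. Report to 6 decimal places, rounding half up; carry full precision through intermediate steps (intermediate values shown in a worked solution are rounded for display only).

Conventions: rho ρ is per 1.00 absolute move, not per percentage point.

σ√T = 0.1615·√1.4503 = 0.194492
d₁ = (ln(S/K) + (r−q+σ²/2)T) / (σ√T) = (ln(133.99/156.23) + (0.0497−0.0155+0.1615²/2)·1.4503) / 0.194492 = (-0.153564 + 0.068514) / 0.194492 = -0.437295
d₂ = d₁ − σ√T = -0.437295 − 0.194492 = -0.631787
e^{−rT} = 0.930457
e^{−qT} = 0.977771
N(−d₁) = 0.669051,  N(−d₂) = 0.736237
Put price V = K·e^{−rT}·N(−d₂) − S·e^{−qT}·N(−d₁) = 107.023242 − 87.653446 = 19.369797
ρ = −K·T·e^{−rT}·N(−d₂) = -155.215808

price = 19.369797
ρ = -155.215808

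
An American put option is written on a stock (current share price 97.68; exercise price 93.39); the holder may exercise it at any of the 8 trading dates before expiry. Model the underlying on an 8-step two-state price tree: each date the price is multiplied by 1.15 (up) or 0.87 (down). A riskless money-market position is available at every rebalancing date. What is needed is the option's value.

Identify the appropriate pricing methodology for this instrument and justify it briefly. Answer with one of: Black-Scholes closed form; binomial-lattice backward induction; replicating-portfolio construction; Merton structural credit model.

Key observation: the put (strike 93.39 on spot 97.68) is American-style on a 8-step discrete price model, so the early-exercise decision at every node requires stepwise backward valuation — a closed form cannot price the exercise right.

framework: binomial-lattice backward induction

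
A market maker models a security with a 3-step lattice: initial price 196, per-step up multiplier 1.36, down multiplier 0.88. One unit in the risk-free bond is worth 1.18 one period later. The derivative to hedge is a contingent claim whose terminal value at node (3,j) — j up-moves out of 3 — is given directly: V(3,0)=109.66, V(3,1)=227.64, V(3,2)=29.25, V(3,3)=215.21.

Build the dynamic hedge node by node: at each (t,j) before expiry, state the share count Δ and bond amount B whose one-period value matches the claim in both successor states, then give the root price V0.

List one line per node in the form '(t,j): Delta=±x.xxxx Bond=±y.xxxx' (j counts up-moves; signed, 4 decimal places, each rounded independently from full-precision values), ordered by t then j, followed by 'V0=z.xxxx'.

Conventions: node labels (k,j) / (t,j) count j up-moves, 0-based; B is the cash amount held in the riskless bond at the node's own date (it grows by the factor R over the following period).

No-arbitrage ⇒ martingale measure with p* = (R−d)/(u−d) = 0.6250.
At maturity the claim pays: V(3,0)=109.6600, V(3,1)=227.6400, V(3,2)=29.2500, V(3,3)=215.2100
  t=2,j=0: stock 151.7824 → up 206.4241 (V=227.6400), down 133.5685 (V=109.6600). Price 155.4216; hedge Δ=1.6194, bond B=-90.3701.
  t=2,j=1: stock 234.5728 → up 319.0190 (V=29.2500), down 206.4241 (V=227.6400). Price 87.8358; hedge Δ=-1.7620, bond B=501.1483.
  t=2,j=2: stock 362.5216 → up 493.0294 (V=215.2100), down 319.0190 (V=29.2500). Price 123.2839; hedge Δ=1.0687, bond B=-264.1328.
  t=1,j=0: stock 172.4800 → up 234.5728 (V=87.8358), down 151.7824 (V=155.4216). Price 95.9157; hedge Δ=-0.8163, bond B=236.7194.
  t=1,j=1: stock 266.5600 → up 362.5216 (V=123.2839), down 234.5728 (V=87.8358). Price 93.2126; hedge Δ=0.2770, bond B=19.3624.
  t=0,j=0: stock 196.0000 → up 266.5600 (V=93.2126), down 172.4800 (V=95.9157). Price 79.8528; hedge Δ=-0.0287, bond B=85.4841.
Check: Δ(0,0)·S0 + B(0,0) = 79.8528 = V0.

(0,0): Delta=-0.0287 Bond=85.4841
(1,0): Delta=-0.8163 Bond=236.7194
(1,1): Delta=0.2770 Bond=19.3624
(2,0): Delta=1.6194 Bond=-90.3701
(2,1): Delta=-1.7620 Bond=501.1483
(2,2): Delta=1.0687 Bond=-264.1328
V0=79.8528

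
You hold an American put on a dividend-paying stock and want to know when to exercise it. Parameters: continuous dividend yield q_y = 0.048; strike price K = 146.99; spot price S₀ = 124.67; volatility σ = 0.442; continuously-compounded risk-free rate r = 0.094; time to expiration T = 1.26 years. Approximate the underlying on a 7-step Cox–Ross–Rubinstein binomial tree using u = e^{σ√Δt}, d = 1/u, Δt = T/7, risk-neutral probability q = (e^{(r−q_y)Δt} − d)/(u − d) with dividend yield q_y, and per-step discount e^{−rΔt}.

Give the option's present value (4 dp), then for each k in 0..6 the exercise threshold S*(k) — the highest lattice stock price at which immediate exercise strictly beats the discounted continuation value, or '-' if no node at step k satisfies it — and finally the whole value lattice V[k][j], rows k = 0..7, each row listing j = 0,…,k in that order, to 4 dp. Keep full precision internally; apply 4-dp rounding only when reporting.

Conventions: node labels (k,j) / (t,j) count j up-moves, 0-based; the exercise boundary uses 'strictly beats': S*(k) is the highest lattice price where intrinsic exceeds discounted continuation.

price = 33.5682
boundary = - - 85.6801 71.0296 85.6801 103.3525 85.6801
tree:
33.5682
46.1630 20.8693
61.3099 31.0988 10.3256
75.9604 44.6869 17.2145 3.0912
88.1059 61.3099 27.9403 5.9918 0.0000
98.1746 75.9604 43.6375 11.6143 0.0000 0.0000
106.5216 88.1059 61.3099 22.5127 0.0000 0.0000 0.0000
113.4413 98.1746 75.9604 43.6375 0.0000 0.0000 0.0000 0.0000

Δt=0.18000  u=1.20626  d=0.82901  q=0.47530  discount=0.98322
step 7 (expiry): payoffs max(K−S,0) = 113.4413 98.1746 75.9604 43.6375 0.0000 0.0000 0.0000 0.0000
step 6: (k=6,j=0): S=40.4684, K−S=106.5216, hold=104.4036 ⇒ V=106.5216 exercise | (k=6,j=1): S=58.8841, K−S=88.1059, hold=86.1463 ⇒ V=88.1059 exercise | (k=6,j=2): S=85.6801, K−S=61.3099, hold=59.5808 ⇒ V=61.3099 exercise | (k=6,j=3): S=124.6700, K−S=22.3200, hold=22.5127 ⇒ V=22.5127 continue | (k=6,j=4): S=181.4027, K−S=0.0000, hold=0.0000 ⇒ V=0.0000 continue | (k=6,j=5): S=263.9525, K−S=0.0000, hold=0.0000 ⇒ V=0.0000 continue | (k=6,j=6): S=384.0676, K−S=0.0000, hold=0.0000 ⇒ V=0.0000 continue  boundary S*=85.6801
step 5: (k=5,j=0): S=48.8154, K−S=98.1746, hold=96.1284 ⇒ V=98.1746 exercise | (k=5,j=1): S=71.0296, K−S=75.9604, hold=74.1053 ⇒ V=75.9604 exercise | (k=5,j=2): S=103.3525, K−S=43.6375, hold=42.1505 ⇒ V=43.6375 exercise | (k=5,j=3): S=150.3844, K−S=0.0000, hold=11.6143 ⇒ V=11.6143 continue | (k=5,j=4): S=218.8189, K−S=0.0000, hold=0.0000 ⇒ V=0.0000 continue | (k=5,j=5): S=318.3953, K−S=0.0000, hold=0.0000 ⇒ V=0.0000 continue  boundary S*=103.3525
step 4: (k=4,j=0): S=58.8841, K−S=88.1059, hold=86.1463 ⇒ V=88.1059 exercise | (k=4,j=1): S=85.6801, K−S=61.3099, hold=59.5808 ⇒ V=61.3099 exercise | (k=4,j=2): S=124.6700, K−S=22.3200, hold=27.9403 ⇒ V=27.9403 continue | (k=4,j=3): S=181.4027, K−S=0.0000, hold=5.9918 ⇒ V=5.9918 continue | (k=4,j=4): S=263.9525, K−S=0.0000, hold=0.0000 ⇒ V=0.0000 continue  boundary S*=85.6801
step 3: (k=3,j=0): S=71.0296, K−S=75.9604, hold=74.1053 ⇒ V=75.9604 exercise | (k=3,j=1): S=103.3525, K−S=43.6375, hold=44.6869 ⇒ V=44.6869 continue | (k=3,j=2): S=150.3844, K−S=0.0000, hold=17.2145 ⇒ V=17.2145 continue | (k=3,j=3): S=218.8189, K−S=0.0000, hold=3.0912 ⇒ V=3.0912 continue  boundary S*=71.0296
step 2: (k=2,j=0): S=85.6801, K−S=61.3099, hold=60.0712 ⇒ V=61.3099 exercise | (k=2,j=1): S=124.6700, K−S=22.3200, hold=31.0988 ⇒ V=31.0988 continue | (k=2,j=2): S=181.4027, K−S=0.0000, hold=10.3256 ⇒ V=10.3256 continue  boundary S*=85.6801
step 1: (k=1,j=0): S=103.3525, K−S=43.6375, hold=46.1630 ⇒ V=46.1630 continue | (k=1,j=1): S=150.3844, K−S=0.0000, hold=20.8693 ⇒ V=20.8693 continue  boundary S*=-
step 0: (k=0,j=0): S=124.6700, K−S=22.3200, hold=33.5682 ⇒ V=33.5682 continue  boundary S*=-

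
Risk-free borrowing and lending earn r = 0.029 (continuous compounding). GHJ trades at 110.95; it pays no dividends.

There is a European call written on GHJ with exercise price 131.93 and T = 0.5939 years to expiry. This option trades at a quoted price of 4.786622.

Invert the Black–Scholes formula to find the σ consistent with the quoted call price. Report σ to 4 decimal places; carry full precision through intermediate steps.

sigma = 0.3225

At σ = 0.3225 the Black–Scholes value reproduces the quote:
σ√T = 0.3225·√0.5939 = 0.248534
d₁ = (ln(S/K) + (r+σ²/2)T) / (σ√T) = (ln(110.95/131.93) + (0.029+0.3225²/2)·0.5939) / 0.248534 = (-0.173192 + 0.048108) / 0.248534 = -0.503287
d₂ = d₁ − σ√T = -0.503287 − 0.248534 = -0.751821
e^{−rT} = 0.982924
N(d₁) = 0.307381,  N(d₂) = 0.226079
V = S·N(d₁) − K·e^{−rT}·N(d₂) = 34.103953 − 29.317331 = 4.786622 (matching the quote); vega is positive throughout, so no other σ reproduces this price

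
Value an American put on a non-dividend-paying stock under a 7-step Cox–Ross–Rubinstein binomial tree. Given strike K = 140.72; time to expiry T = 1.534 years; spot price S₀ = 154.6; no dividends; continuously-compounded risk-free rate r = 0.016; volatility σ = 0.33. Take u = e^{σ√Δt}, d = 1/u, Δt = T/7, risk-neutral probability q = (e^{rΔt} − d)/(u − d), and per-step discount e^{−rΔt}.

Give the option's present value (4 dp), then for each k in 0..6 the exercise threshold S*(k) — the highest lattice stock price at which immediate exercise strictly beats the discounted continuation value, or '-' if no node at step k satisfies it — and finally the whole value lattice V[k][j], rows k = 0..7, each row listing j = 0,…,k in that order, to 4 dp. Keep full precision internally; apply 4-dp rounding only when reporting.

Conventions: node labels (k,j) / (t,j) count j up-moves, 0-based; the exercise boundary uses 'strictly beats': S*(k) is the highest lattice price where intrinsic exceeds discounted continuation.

Δt=0.21914  u=1.16705  d=0.85686  q=0.47278  discount=0.99650
step 7 (expiry): payoffs max(K−S,0) = 88.2906 69.3104 43.4593 8.2496 0.0000 0.0000 0.0000 0.0000
step 6: (k=6,j=0): S=61.1879, K−S=79.5321, hold=79.0395 ⇒ V=79.5321 exercise | (k=6,j=1): S=83.3387, K−S=57.3813, hold=56.8887 ⇒ V=57.3813 exercise | (k=6,j=2): S=113.5085, K−S=27.2115, hold=26.7190 ⇒ V=27.2115 exercise | (k=6,j=3): S=154.6000, K−S=0.0000, hold=4.3341 ⇒ V=4.3341 continue | (k=6,j=4): S=210.5672, K−S=0.0000, hold=0.0000 ⇒ V=0.0000 continue | (k=6,j=5): S=286.7953, K−S=0.0000, hold=0.0000 ⇒ V=0.0000 continue | (k=6,j=6): S=390.6189, K−S=0.0000, hold=0.0000 ⇒ V=0.0000 continue  boundary S*=113.5085
step 5: (k=5,j=0): S=71.4096, K−S=69.3104, hold=68.8179 ⇒ V=69.3104 exercise | (k=5,j=1): S=97.2607, K−S=43.4593, hold=42.9667 ⇒ V=43.4593 exercise | (k=5,j=2): S=132.4704, K−S=8.2496, hold=16.3382 ⇒ V=16.3382 continue | (k=5,j=3): S=180.4264, K−S=0.0000, hold=2.2770 ⇒ V=2.2770 continue | (k=5,j=4): S=245.7431, K−S=0.0000, hold=0.0000 ⇒ V=0.0000 continue | (k=5,j=5): S=334.7054, K−S=0.0000, hold=0.0000 ⇒ V=0.0000 continue  boundary S*=97.2607
step 4: (k=4,j=0): S=83.3387, K−S=57.3813, hold=56.8887 ⇒ V=57.3813 exercise | (k=4,j=1): S=113.5085, K−S=27.2115, hold=30.5297 ⇒ V=30.5297 continue | (k=4,j=2): S=154.6000, K−S=0.0000, hold=9.6564 ⇒ V=9.6564 continue | (k=4,j=3): S=210.5672, K−S=0.0000, hold=1.1963 ⇒ V=1.1963 continue | (k=4,j=4): S=286.7953, K−S=0.0000, hold=0.0000 ⇒ V=0.0000 continue  boundary S*=83.3387
step 3: (k=3,j=0): S=97.2607, K−S=43.4593, hold=44.5300 ⇒ V=44.5300 continue | (k=3,j=1): S=132.4704, K−S=8.2496, hold=20.5890 ⇒ V=20.5890 continue | (k=3,j=2): S=180.4264, K−S=0.0000, hold=5.6369 ⇒ V=5.6369 continue | (k=3,j=3): S=245.7431, K−S=0.0000, hold=0.6285 ⇒ V=0.6285 continue  boundary S*=-
step 2: (k=2,j=0): S=113.5085, K−S=27.2115, hold=33.0949 ⇒ V=33.0949 continue | (k=2,j=1): S=154.6000, K−S=0.0000, hold=13.4726 ⇒ V=13.4726 continue | (k=2,j=2): S=210.5672, K−S=0.0000, hold=3.2576 ⇒ V=3.2576 continue  boundary S*=-
step 1: (k=1,j=0): S=132.4704, K−S=8.2496, hold=23.7345 ⇒ V=23.7345 continue | (k=1,j=1): S=180.4264, K−S=0.0000, hold=8.6129 ⇒ V=8.6129 continue  boundary S*=-
step 0: (k=0,j=0): S=154.6000, K−S=0.0000, hold=16.5273 ⇒ V=16.5273 continue  boundary S*=-

price = 16.5273
boundary = - - - - 83.3387 97.2607 113.5085
tree:
16.5273
23.7345 8.6129
33.0949 13.4726 3.2576
44.5300 20.5890 5.6369 0.6285
57.3813 30.5297 9.6564 1.1963 0.0000
69.3104 43.4593 16.3382 2.2770 0.0000 0.0000
79.5321 57.3813 27.2115 4.3341 0.0000 0.0000 0.0000
88.2906 69.3104 43.4593 8.2496 0.0000 0.0000 0.0000 0.0000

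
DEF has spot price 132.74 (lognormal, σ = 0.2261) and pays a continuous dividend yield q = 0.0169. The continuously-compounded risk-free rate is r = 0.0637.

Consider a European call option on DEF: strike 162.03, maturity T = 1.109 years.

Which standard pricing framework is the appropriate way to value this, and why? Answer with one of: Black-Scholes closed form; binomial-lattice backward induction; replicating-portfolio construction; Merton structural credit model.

framework: Black-Scholes closed form

Key observation: a European-exercise option on DEF struck at 162.03 — a GBM underlying with constant parameters — admits an analytic price: the data contain no early exercise, no discrete tree, no debt structure.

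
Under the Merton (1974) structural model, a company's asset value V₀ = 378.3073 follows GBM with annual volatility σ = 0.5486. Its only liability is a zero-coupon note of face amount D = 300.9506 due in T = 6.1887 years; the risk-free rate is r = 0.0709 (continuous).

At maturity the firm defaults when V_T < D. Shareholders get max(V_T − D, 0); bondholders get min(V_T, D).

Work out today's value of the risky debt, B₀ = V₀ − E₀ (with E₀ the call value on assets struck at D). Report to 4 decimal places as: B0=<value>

Equity is a call on the firm's assets struck at D = 300.9506:
d₁ = [ln(V₀/D) + (r + σ²/2)T] / (σ√T)
   = [ln(378.3073/300.9506) + (0.0709 + 0.5·0.5486²)·6.1887] / (0.5486·√6.1887)
   = [0.228761 + 1.370060] / 1.364758 = 1.171506
d₂ = d₁ − σ√T = 1.171506 − 1.364758 = -0.193252
N(d₁) = 0.879302,  N(d₂) = 0.423381,  e^(−rT) = 0.644823
E₀ = V₀·N(d₁) − D·e^(−rT)·N(d₂)
   = 378.3073·0.879302 − 300.9506·0.644823·0.423381 = 250.485167
B₀ = V₀ − E₀ = 378.3073 − 250.485167 = 127.822133

B0=127.8221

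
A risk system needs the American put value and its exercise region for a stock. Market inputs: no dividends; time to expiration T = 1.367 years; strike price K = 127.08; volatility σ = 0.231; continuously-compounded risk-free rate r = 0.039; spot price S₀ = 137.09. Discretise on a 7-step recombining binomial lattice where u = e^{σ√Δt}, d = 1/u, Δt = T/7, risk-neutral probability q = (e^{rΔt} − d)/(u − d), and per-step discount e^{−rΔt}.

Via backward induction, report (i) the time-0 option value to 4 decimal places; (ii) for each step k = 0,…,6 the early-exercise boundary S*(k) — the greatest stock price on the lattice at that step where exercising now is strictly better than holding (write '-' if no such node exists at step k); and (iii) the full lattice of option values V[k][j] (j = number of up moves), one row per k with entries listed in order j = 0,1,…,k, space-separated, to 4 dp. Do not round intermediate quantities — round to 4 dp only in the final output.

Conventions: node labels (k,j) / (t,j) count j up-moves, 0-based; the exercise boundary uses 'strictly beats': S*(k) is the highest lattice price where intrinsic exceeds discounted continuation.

Δt=0.19529, u=1.10747, d=0.90296, q=0.51188, disc=e^(-rΔt)=0.99241
k=7 terminal: V=max(K-S,0) → 59.9879 44.7916 26.1535 3.2938 0.0000 0.0000 0.0000 0.0000
k=6: j=0 S=74.3028 intr=52.7772 cont=51.8130 V=52.7772[EX]; j=1 S=91.1322 intr=35.9478 cont=34.9836 V=35.9478[EX]; j=2 S=111.7735 intr=15.3065 cont=14.3423 V=15.3065[EX]; j=3 S=137.0900 intr=0.0000 cont=1.5955 V=1.5955[hold]; j=4 S=168.1406 intr=0.0000 cont=0.0000 V=0.0000[hold]; j=5 S=206.2242 intr=0.0000 cont=0.0000 V=0.0000[hold]; j=6 S=252.9336 intr=0.0000 cont=0.0000 V=0.0000[hold]  S*(6)=111.7735
k=5: j=0 S=82.2884 intr=44.7916 cont=43.8274 V=44.7916[EX]; j=1 S=100.9265 intr=26.1535 cont=25.1893 V=26.1535[EX]; j=2 S=123.7862 intr=3.2938 cont=8.2252 V=8.2252[hold]; j=3 S=151.8236 intr=0.0000 cont=0.7729 V=0.7729[hold]; j=4 S=186.2113 intr=0.0000 cont=0.0000 V=0.0000[hold]; j=5 S=228.3879 intr=0.0000 cont=0.0000 V=0.0000[hold]  S*(5)=100.9265
k=4: j=0 S=91.1322 intr=35.9478 cont=34.9836 V=35.9478[EX]; j=1 S=111.7735 intr=15.3065 cont=16.8475 V=16.8475[hold]; j=2 S=137.0900 intr=0.0000 cont=4.3770 V=4.3770[hold]; j=3 S=168.1406 intr=0.0000 cont=0.3744 V=0.3744[hold]; j=4 S=206.2242 intr=0.0000 cont=0.0000 V=0.0000[hold]  S*(4)=91.1322
k=3: j=0 S=100.9265 intr=26.1535 cont=25.9721 V=26.1535[EX]; j=1 S=123.7862 intr=3.2938 cont=10.3847 V=10.3847[hold]; j=2 S=151.8236 intr=0.0000 cont=2.3105 V=2.3105[hold]; j=3 S=186.2113 intr=0.0000 cont=0.1814 V=0.1814[hold]  S*(3)=100.9265
k=2: j=0 S=111.7735 intr=15.3065 cont=17.9445 V=17.9445[hold]; j=1 S=137.0900 intr=0.0000 cont=6.2042 V=6.2042[hold]; j=2 S=168.1406 intr=0.0000 cont=1.2114 V=1.2114[hold]  S*(2)=-
k=1: j=0 S=123.7862 intr=3.2938 cont=11.8443 V=11.8443[hold]; j=1 S=151.8236 intr=0.0000 cont=3.6208 V=3.6208[hold]  S*(1)=-
k=0: j=0 S=137.0900 intr=0.0000 cont=7.5769 V=7.5769[hold]  S*(0)=-

price = 7.5769
boundary = - - - 100.9265 91.1322 100.9265 111.7735
tree:
7.5769
11.8443 3.6208
17.9445 6.2042 1.2114
26.1535 10.3847 2.3105 0.1814
35.9478 16.8475 4.3770 0.3744 0.0000
44.7916 26.1535 8.2252 0.7729 0.0000 0.0000
52.7772 35.9478 15.3065 1.5955 0.0000 0.0000 0.0000
59.9879 44.7916 26.1535 3.2938 0.0000 0.0000 0.0000 0.0000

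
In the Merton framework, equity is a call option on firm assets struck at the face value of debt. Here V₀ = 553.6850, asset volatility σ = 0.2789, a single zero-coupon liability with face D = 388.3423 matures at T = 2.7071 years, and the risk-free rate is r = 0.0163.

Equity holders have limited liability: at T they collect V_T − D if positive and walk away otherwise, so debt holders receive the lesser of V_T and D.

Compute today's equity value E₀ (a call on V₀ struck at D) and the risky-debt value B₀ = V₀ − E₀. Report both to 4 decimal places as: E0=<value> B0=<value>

E0=203.8690 B0=349.8160

Equity is a call on the firm's assets struck at D = 388.3423:
d₁ = [ln(V₀/D) + (r + σ²/2)T] / (σ√T)
   = [ln(553.6850/388.3423) + (0.0163 + 0.5·0.2789²)·2.7071] / (0.2789·√2.7071)
   = [0.354709 + 0.149412] / 0.458882 = 1.098585
d₂ = d₁ − σ√T = 1.098585 − 0.458882 = 0.639704
N(d₁) = 0.864026,  N(d₂) = 0.738817,  e^(−rT) = 0.956834
E₀ = V₀·N(d₁) − D·e^(−rT)·N(d₂)
   = 553.6850·0.864026 − 388.3423·0.956834·0.738817 = 203.868957
B₀ = V₀ − E₀ = 553.6850 − 203.868957 = 349.816043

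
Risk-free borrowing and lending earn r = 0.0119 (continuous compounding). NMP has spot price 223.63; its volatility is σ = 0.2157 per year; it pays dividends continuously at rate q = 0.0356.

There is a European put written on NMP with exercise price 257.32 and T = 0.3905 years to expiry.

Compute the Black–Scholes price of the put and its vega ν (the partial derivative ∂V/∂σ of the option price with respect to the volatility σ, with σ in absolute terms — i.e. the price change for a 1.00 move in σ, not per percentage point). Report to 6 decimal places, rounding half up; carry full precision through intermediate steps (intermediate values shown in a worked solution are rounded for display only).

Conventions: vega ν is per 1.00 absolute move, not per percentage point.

σ√T = 0.2157·√0.3905 = 0.134791
d₁ = (ln(S/K) + (r−q+σ²/2)T) / (σ√T) = (ln(223.63/257.32) + (0.0119−0.0356+0.2157²/2)·0.3905) / 0.134791 = (-0.140328 − 0.000171) / 0.134791 = -1.042341
d₂ = d₁ − σ√T = -1.042341 − 0.134791 = -1.177132
e^{−rT} = 0.995364
e^{−qT} = 0.986194
N(−d₁) = 0.851373,  N(−d₂) = 0.880429
Put price V = K·e^{−rT}·N(−d₂) − S·e^{−qT}·N(−d₁) = 225.501543 − 187.764096 = 37.737447
φ(d₁) = (1/√(2π))·e^{−d₁²/2} = 0.231732
ν = S·e^{−qT}·φ(d₁)·√T = 31.936566

price = 37.737447
ν = 31.936566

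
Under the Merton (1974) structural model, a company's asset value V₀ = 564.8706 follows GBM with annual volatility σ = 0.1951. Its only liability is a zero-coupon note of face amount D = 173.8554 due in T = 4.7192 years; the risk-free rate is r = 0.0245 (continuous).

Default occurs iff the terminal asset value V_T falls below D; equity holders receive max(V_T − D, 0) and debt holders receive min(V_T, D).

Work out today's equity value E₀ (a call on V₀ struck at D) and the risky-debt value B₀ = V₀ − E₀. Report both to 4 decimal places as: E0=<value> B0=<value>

E0=410.0368 B0=154.8338

Equity is a call on the firm's assets struck at D = 173.8554:
d₁ = [ln(V₀/D) + (r + σ²/2)T] / (σ√T)
   = [ln(564.8706/173.8554) + (0.0245 + 0.5·0.1951²)·4.7192] / (0.1951·√4.7192)
   = [1.178373 + 0.205436] / 0.423830 = 3.265011
d₂ = d₁ − σ√T = 3.265011 − 0.423830 = 2.841182
N(d₁) = 0.999453,  N(d₂) = 0.997753,  e^(−rT) = 0.890813
E₀ = V₀·N(d₁) − D·e^(−rT)·N(d₂)
   = 564.8706·0.999453 − 173.8554·0.890813·0.997753 = 410.036793
B₀ = V₀ − E₀ = 564.8706 − 410.036793 = 154.833807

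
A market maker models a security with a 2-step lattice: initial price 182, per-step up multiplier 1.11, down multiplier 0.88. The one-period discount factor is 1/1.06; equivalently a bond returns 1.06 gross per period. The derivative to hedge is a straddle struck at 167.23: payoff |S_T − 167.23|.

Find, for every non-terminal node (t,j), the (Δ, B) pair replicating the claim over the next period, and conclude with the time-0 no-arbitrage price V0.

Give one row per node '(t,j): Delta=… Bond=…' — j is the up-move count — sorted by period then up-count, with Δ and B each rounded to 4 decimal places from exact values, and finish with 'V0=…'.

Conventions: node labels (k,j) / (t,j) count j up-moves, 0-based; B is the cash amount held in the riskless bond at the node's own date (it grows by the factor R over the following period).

Arbitrage-free pricing uses the up-move probability p* = (R−d)/(u−d) = 0.7826, discounting each step at R = 1.06.
Terminal payoffs: V(2,0)=26.2892, V(2,1)=10.5476, V(2,2)=57.0122
(1,0): S=160.1600. Δ = (V_up−V_dn)/(S_up−S_dn) = (10.5476−26.2892)/(177.7776−140.9408) = -0.4273. V = [p*·10.5476 + (1−p*)·26.2892]/1.06 = 13.1789. B = V − Δ·S = 81.6207.
(1,1): S=202.0200. Δ = (V_up−V_dn)/(S_up−S_dn) = (57.0122−10.5476)/(224.2422−177.7776) = 1.0000. V = [p*·57.0122 + (1−p*)·10.5476]/1.06 = 44.2558. B = V − Δ·S = -157.7642.
(0,0): S=182.0000. Δ = (V_up−V_dn)/(S_up−S_dn) = (44.2558−13.1789)/(202.0200−160.1600) = 0.7424. V = [p*·44.2558 + (1−p*)·13.1789]/1.06 = 35.3774. B = V − Δ·S = -99.7396.
Sanity check at the root: Δ(0,0)·S0 + B(0,0) reproduces V0 = 35.3774.

(0,0): Delta=0.7424 Bond=-99.7396
(1,0): Delta=-0.4273 Bond=81.6207
(1,1): Delta=1.0000 Bond=-157.7642
V0=35.3774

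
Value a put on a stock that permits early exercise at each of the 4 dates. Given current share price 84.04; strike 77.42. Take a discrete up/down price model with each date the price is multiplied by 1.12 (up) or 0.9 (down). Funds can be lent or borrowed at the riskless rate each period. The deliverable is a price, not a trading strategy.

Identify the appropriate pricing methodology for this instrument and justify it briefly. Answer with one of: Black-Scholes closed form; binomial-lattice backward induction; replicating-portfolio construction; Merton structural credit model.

Key observation: an American put (K = 77.42, S₀ = 84.04) on a 4-date tree has no closed form — the optimal stopping decision is embedded and must be resolved recursively from expiry.

framework: binomial-lattice backward induction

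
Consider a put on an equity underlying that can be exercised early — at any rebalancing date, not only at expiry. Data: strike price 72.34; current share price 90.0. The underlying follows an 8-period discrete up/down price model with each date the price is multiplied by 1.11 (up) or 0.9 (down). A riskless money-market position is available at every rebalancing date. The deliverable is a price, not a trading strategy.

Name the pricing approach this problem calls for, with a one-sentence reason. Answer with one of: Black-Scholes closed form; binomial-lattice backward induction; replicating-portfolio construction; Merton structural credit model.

framework: binomial-lattice backward induction

Key observation: early exercise of the strike-72.34 put must be checked at each of the 8 dates (spot 90), which forces a node-by-node comparison of intrinsic and continuation value backward from expiry.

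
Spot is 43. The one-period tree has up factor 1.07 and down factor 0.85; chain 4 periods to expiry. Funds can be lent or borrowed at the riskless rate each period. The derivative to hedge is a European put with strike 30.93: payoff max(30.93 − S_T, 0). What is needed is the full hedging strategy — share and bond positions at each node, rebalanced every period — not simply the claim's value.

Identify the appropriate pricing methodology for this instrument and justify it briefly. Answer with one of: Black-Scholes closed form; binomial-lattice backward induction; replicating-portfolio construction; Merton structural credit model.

framework: replicating-portfolio construction

Key observation: a price alone would not answer the question — the per-node share/bond construction on the spot-43, 1.07/0.85 tree is required, and only the replicating-portfolio method yields it.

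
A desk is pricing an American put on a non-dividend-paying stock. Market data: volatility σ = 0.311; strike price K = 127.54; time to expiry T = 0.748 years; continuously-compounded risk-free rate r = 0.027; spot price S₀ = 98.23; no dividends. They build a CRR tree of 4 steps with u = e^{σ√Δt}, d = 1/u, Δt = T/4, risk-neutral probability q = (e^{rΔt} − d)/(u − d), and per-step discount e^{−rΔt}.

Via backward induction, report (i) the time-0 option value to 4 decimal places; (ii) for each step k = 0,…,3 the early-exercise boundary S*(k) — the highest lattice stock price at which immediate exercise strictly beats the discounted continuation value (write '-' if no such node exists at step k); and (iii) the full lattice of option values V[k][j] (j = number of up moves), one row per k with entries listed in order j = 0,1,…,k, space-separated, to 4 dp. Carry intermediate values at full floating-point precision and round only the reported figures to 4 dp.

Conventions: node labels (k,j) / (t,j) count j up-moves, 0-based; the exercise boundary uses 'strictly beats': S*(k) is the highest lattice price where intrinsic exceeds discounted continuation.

price = 30.4028
boundary = - 85.8691 98.2300 112.3702
tree:
30.4028
41.6709 18.7641
52.4763 29.3100 7.7702
61.9220 41.6709 15.1698 0.0000
70.1791 52.4763 29.3100 0.0000 0.0000

Δt=0.18700  u=1.14395  d=0.87416  q=0.48519  discount=0.99496
step 4 (expiry): payoffs max(K−S,0) = 70.1791 52.4763 29.3100 0.0000 0.0000
step 3: (k=3,j=0): S=65.6180, K−S=61.9220, hold=61.2797 ⇒ V=61.9220 exercise | (k=3,j=1): S=85.8691, K−S=41.6709, hold=41.0285 ⇒ V=41.6709 exercise | (k=3,j=2): S=112.3702, K−S=15.1698, hold=15.0131 ⇒ V=15.1698 exercise | (k=3,j=3): S=147.0501, K−S=0.0000, hold=0.0000 ⇒ V=0.0000 continue  boundary S*=112.3702
step 2: (k=2,j=0): S=75.0637, K−S=52.4763, hold=51.8340 ⇒ V=52.4763 exercise | (k=2,j=1): S=98.2300, K−S=29.3100, hold=28.6677 ⇒ V=29.3100 exercise | (k=2,j=2): S=128.5459, K−S=0.0000, hold=7.7702 ⇒ V=7.7702 continue  boundary S*=98.2300
step 1: (k=1,j=0): S=85.8691, K−S=41.6709, hold=41.0285 ⇒ V=41.6709 exercise | (k=1,j=1): S=112.3702, K−S=15.1698, hold=18.7641 ⇒ V=18.7641 continue  boundary S*=85.8691
step 0: (k=0,j=0): S=98.2300, K−S=29.3100, hold=30.4028 ⇒ V=30.4028 continue  boundary S*=-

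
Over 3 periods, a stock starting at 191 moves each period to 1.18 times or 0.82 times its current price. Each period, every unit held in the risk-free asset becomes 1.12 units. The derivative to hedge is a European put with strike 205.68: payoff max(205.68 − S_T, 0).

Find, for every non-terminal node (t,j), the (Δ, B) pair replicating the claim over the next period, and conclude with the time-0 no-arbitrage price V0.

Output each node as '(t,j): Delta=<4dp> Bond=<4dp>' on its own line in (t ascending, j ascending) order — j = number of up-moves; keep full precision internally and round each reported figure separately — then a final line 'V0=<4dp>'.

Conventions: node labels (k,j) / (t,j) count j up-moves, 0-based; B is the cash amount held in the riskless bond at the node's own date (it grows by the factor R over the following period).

(0,0): Delta=-0.1892 Bond=39.1497
(1,0): Delta=-0.8364 Bond=145.2068
(1,1): Delta=-0.0993 Bond=23.5758
(2,0): Delta=-1.0000 Bond=183.6429
(2,1): Delta=-0.8137 Bond=158.4293
(2,2): Delta=0.0000 Bond=0.0000
V0=3.0066

No-arbitrage ⇒ martingale measure with p* = (R−d)/(u−d) = 0.8333.
Terminal payoffs: V(3,0)=100.3687, V(3,1)=54.1345, V(3,2)=0.0000, V(3,3)=0.0000
  t=2,j=0: stock 128.4284 → up 151.5455 (V=54.1345), down 105.3113 (V=100.3687). Price 55.2145; hedge Δ=-1.0000, bond B=183.6429.
  t=2,j=1: stock 184.8116 → up 218.0777 (V=0.0000), down 151.5455 (V=54.1345). Price 8.0557; hedge Δ=-0.8137, bond B=158.4293.
  t=2,j=2: stock 265.9484 → up 313.8191 (V=0.0000), down 218.0777 (V=0.0000). Price 0.0000; hedge Δ=0.0000, bond B=0.0000.
  t=1,j=0: stock 156.6200 → up 184.8116 (V=8.0557), down 128.4284 (V=55.2145). Price 14.2103; hedge Δ=-0.8364, bond B=145.2068.
  t=1,j=1: stock 225.3800 → up 265.9484 (V=0.0000), down 184.8116 (V=8.0557). Price 1.1988; hedge Δ=-0.0993, bond B=23.5758.
  t=0,j=0: stock 191.0000 → up 225.3800 (V=1.1988), down 156.6200 (V=14.2103). Price 3.0066; hedge Δ=-0.1892, bond B=39.1497.
Verification: the root portfolio costs Δ(0,0)·S0 + B(0,0) = 3.0066, matching V0.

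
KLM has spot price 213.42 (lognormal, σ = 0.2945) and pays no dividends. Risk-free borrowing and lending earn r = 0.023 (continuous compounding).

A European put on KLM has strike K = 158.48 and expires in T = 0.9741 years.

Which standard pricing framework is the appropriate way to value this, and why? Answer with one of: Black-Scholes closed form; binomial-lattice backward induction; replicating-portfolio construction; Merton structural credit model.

framework: Black-Scholes closed form

Key observation: with KLM following a GBM at constant σ and r, the European put struck at 158.48 prices in closed form — nothing here needs a stepwise model or a balance sheet.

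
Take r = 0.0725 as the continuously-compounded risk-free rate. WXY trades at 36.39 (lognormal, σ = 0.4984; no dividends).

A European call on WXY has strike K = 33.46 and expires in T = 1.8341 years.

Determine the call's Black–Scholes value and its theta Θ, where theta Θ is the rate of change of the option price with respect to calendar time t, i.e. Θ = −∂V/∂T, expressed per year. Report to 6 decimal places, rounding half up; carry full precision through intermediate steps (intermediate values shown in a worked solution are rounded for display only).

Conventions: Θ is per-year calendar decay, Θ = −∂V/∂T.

σ√T = 0.4984·√1.8341 = 0.674978
d₁ = (ln(S/K) + (r+σ²/2)T) / (σ√T) = (ln(36.39/33.46) + (0.0725+0.4984²/2)·1.8341) / 0.674978 = (0.083943 + 0.360770) / 0.674978 = 0.658856
d₂ = d₁ − σ√T = 0.658856 − 0.674978 = -0.016122
e^{−rT} = 0.875489
N(d₁) = 0.745006,  N(d₂) = 0.493569
Call price V = S·N(d₁) − K·e^{−rT}·N(d₂) = 27.110762 − 14.458535 = 12.652228
φ(d₁) = (1/√(2π))·e^{−d₁²/2} = 0.321106
Θ = −S·φ(d₁)·σ/(2√T) − r·K·e^{−rT}·N(d₂) = −2.150141 − 1.048244 = -3.198385

price = 12.652228
Θ = -3.198385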